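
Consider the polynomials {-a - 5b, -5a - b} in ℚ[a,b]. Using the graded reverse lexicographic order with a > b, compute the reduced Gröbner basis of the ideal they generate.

f_1 = -a - 5b, LT = a.
f_2 = -5a - b, LT = a.

S(f_1,f_2): lcm = a. S = 24/5b.
  leading term b: no divisor's leading term divides it; move 24/5b to the remainder.
  remainder 24/5b ≠ 0; add g_3 = 24/5b to the basis.

S(f_1,g_3): leading monomials are coprime, so the S-polynomial reduces to 0 (Buchberger's first criterion).
S(f_2,g_3): leading monomials are coprime, so the S-polynomial reduces to 0 (Buchberger's first criterion).
Every S-polynomial of the final basis reduces to 0, so we have a Gröbner basis.
Inter-reduce: drop elements whose leading term is divisible by another's, tail-reduce, and make monic.

G = {a, b}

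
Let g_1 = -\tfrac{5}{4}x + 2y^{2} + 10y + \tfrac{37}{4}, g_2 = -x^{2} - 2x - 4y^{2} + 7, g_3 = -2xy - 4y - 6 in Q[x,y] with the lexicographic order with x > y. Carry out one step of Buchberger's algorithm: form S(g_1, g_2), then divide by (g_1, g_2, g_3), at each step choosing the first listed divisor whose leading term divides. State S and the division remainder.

S(g_1, g_2) = -\tfrac{8}{5}xy^{2} - 8xy - \tfrac{47}{5}x - 4y^{2} + 7; remainder on division = -\tfrac{64}{25}y^{4} - \tfrac{128}{5}y^{3} - \tfrac{2372}{25}y^{2} - \tfrac{672}{5}y - \tfrac{1564}{25}.

lcm(LM(g_1), LM(g_2)) = x^{2}.
S = (lcm/LT(g_1))·g_1 − (lcm/LT(g_2))·g_2 = -\tfrac{8}{5}xy^{2} - 8xy - \tfrac{47}{5}x - 4y^{2} + 7.
Reduce S modulo (g_1, g_2, g_3) in that order:
  leading term xy^{2}: subtract (\tfrac{32}{25}y^{2})·g_1 from -\tfrac{8}{5}xy^{2} - 8xy - \tfrac{47}{5}x - 4y^{2} + 7 → -8xy - \tfrac{47}{5}x - \tfrac{64}{25}y^{4} - \tfrac{64}{5}y^{3} - \tfrac{396}{25}y^{2} + 7
  leading term xy: subtract (\tfrac{32}{5}y)·g_1 from -8xy - \tfrac{47}{5}x - \tfrac{64}{25}y^{4} - \tfrac{64}{5}y^{3} - \tfrac{396}{25}y^{2} + 7 → -\tfrac{47}{5}x - \tfrac{64}{25}y^{4} - \tfrac{128}{5}y^{3} - \tfrac{1996}{25}y^{2} - \tfrac{296}{5}y + 7
  leading term x: subtract (\tfrac{188}{25})·g_1 from -\tfrac{47}{5}x - \tfrac{64}{25}y^{4} - \tfrac{128}{5}y^{3} - \tfrac{1996}{25}y^{2} - \tfrac{296}{5}y + 7 → -\tfrac{64}{25}y^{4} - \tfrac{128}{5}y^{3} - \tfrac{2372}{25}y^{2} - \tfrac{672}{5}y - \tfrac{1564}{25}
  leading term y^{4}: no divisor's leading term divides it; move -\tfrac{64}{25}y^{4} to the remainder.
  leading term y^{3}: no divisor's leading term divides it; move -\tfrac{128}{5}y^{3} to the remainder.
  leading term y^{2}: no divisor's leading term divides it; move -\tfrac{2372}{25}y^{2} to the remainder.
  leading term y: no divisor's leading term divides it; move -\tfrac{672}{5}y to the remainder.
  leading term 1: no divisor's leading term divides it; move -\tfrac{1564}{25} to the remainder.
The remainder -\tfrac{64}{25}y^{4} - \tfrac{128}{5}y^{3} - \tfrac{2372}{25}y^{2} - \tfrac{672}{5}y - \tfrac{1564}{25} is nonzero, so it would be added as the next basis element.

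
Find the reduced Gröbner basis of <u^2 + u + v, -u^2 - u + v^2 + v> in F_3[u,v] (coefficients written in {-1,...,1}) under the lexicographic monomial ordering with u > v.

G = {u^2 + u + v, v^2 - v}

Buchberger's algorithm terminates because the ascending chain of leading-term ideals stabilizes.

f_1 = u^2 + u + v, LT = u^2.
f_2 = -u^2 - u + v^2 + v, LT = u^2.

S(f_1,f_2): lcm = u^2. S = v^2 - v.
  leading term v^2: no divisor's leading term divides it; move v^2 to the remainder.
  leading term v: no divisor's leading term divides it; move -v to the remainder.
  remainder v^2 - v ≠ 0; add g_3 = v^2 - v to the basis.

S(f_1,g_3): leading monomials are coprime, so the S-polynomial reduces to 0 (Buchberger's first criterion).
S(f_2,g_3): leading monomials are coprime, so the S-polynomial reduces to 0 (Buchberger's first criterion).
Every S-polynomial of the final basis reduces to 0, so we have a Gröbner basis.
Inter-reduce: drop elements whose leading term is divisible by another's, tail-reduce, and make monic.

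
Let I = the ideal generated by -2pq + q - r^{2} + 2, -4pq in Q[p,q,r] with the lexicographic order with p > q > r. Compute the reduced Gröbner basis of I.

G = {pr^{2} - 2p, q - r^{2} + 2}

This is the nonlinear analogue of row-reducing a linear system.

f_1 = -2pq + q - r^{2} + 2, LT = pq.
f_2 = -4pq, LT = pq.

S(f_1,f_2): lcm = pq. S = -\tfrac{1}{2}q + \tfrac{1}{2}r^{2} - 1.
  leading term q: no divisor's leading term divides it; move -\tfrac{1}{2}q to the remainder.
  leading term r^{2}: no divisor's leading term divides it; move \tfrac{1}{2}r^{2} to the remainder.
  leading term 1: no divisor's leading term divides it; move -1 to the remainder.
  remainder -\tfrac{1}{2}q + \tfrac{1}{2}r^{2} - 1 ≠ 0; add g_3 = -\tfrac{1}{2}q + \tfrac{1}{2}r^{2} - 1 to the basis.

S(f_1,g_3): lcm = pq. S = pr^{2} - 2p - \tfrac{1}{2}q + \tfrac{1}{2}r^{2} - 1.
  leading term pr^{2}: no divisor's leading term divides it; move pr^{2} to the remainder.
  leading term p: no divisor's leading term divides it; move -2p to the remainder.
  leading term q: subtract (1)·g_3 from -\tfrac{1}{2}q + \tfrac{1}{2}r^{2} - 1 → 0
  remainder pr^{2} - 2p ≠ 0; add g_4 = pr^{2} - 2p to the basis.

The other S-polynomials (S(f_2,g_3), S(f_1,g_4), S(f_2,g_4), S(g_3,g_4)) all reduce to 0 modulo the current basis, so we have a Gröbner basis.
Inter-reduce: drop elements whose leading term is divisible by another's, tail-reduce, and make monic.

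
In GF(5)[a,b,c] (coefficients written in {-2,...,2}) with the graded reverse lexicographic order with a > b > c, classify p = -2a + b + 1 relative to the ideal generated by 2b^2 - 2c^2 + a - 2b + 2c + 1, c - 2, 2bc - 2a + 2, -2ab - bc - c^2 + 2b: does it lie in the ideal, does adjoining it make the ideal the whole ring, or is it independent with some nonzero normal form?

Adjoining -2a + b + 1 makes the ideal the whole ring: the system is inconsistent.

First compute the reduced Gröbner basis of I by Buchberger's algorithm.
f_1 = 2b^2 - 2c^2 + a - 2b + 2c + 1, LT = b^2.
f_2 = c - 2, LT = c.
f_3 = 2bc - 2a + 2, LT = bc.
f_4 = -2ab - bc - c^2 + 2b, LT = ab.

S(f_1,f_2): leading monomials are coprime, so the S-polynomial reduces to 0 (Buchberger's first criterion).
S(f_1,f_3): lcm = b^2c. S = -c^3 + ab - 2ac - bc + c^2 - b - 2c.
  leading term c^3: subtract (-c^2)·f_2 from -c^3 + ab - 2ac - bc + c^2 - b - 2c → ab - 2ac - bc - c^2 - b - 2c
  leading term ab: subtract (2)·f_4 from ab - 2ac - bc - c^2 - b - 2c → -2ac + bc + c^2 - 2c
  leading term ac: subtract (-2a)·f_2 from -2ac + bc + c^2 - 2c → bc + c^2 + a - 2c
  leading term bc: subtract (b)·f_2 from bc + c^2 + a - 2c → c^2 + a + 2b - 2c
  leading term c^2: subtract (c)·f_2 from c^2 + a + 2b - 2c → a + 2b
  leading term a: no divisor's leading term divides it; move a to the remainder.
  leading term b: no divisor's leading term divides it; move 2b to the remainder.
  remainder a + 2b ≠ 0; add h_5 = a + 2b to the basis.

S(f_1,f_4): lcm = ab^2. S = 2b^2c - ac^2 + 2bc^2 - 2a^2 - ab + b^2 + ac - 2a.
  leading term b^2c: subtract (c)·f_1 from 2b^2c - ac^2 + 2bc^2 - 2a^2 - ab + b^2 + ac - 2a → -ac^2 + 2bc^2 + 2c^3 - 2a^2 - ab + b^2 + 2bc - 2c^2 - 2a - c
  leading term ac^2: subtract (-ac)·f_2 from -ac^2 + 2bc^2 + 2c^3 - 2a^2 - ab + b^2 + 2bc - 2c^2 - 2a - c → 2bc^2 + 2c^3 - 2a^2 - ab + b^2 - 2ac + 2bc - 2c^2 - 2a - c
  leading term bc^2: subtract (2bc)·f_2 from 2bc^2 + 2c^3 - 2a^2 - ab + b^2 - 2ac + 2bc - 2c^2 - 2a - c → 2c^3 - 2a^2 - ab + b^2 - 2ac + bc - 2c^2 - 2a - c
  leading term c^3: subtract (2c^2)·f_2 from 2c^3 - 2a^2 - ab + b^2 - 2ac + bc - 2c^2 - 2a - c → -2a^2 - ab + b^2 - 2ac + bc + 2c^2 - 2a - c
  leading term a^2: subtract (-2a)·h_5 from -2a^2 - ab + b^2 - 2ac + bc + 2c^2 - 2a - c → -2ab + b^2 - 2ac + bc + 2c^2 - 2a - c
  leading term ab: subtract (1)·f_4 from -2ab + b^2 - 2ac + bc + 2c^2 - 2a - c → b^2 - 2ac + 2bc - 2c^2 - 2a - 2b - c
  leading term b^2: subtract (-2)·f_1 from b^2 - 2ac + 2bc - 2c^2 - 2a - 2b - c → -2ac + 2bc - c^2 - b - 2c + 2
  leading term ac: subtract (-2a)·f_2 from -2ac + 2bc - c^2 - b - 2c + 2 → 2bc - c^2 + a - b - 2c + 2
  leading term bc: subtract (2b)·f_2 from 2bc - c^2 + a - b - 2c + 2 → -c^2 + a - 2b - 2c + 2
  leading term c^2: subtract (-c)·f_2 from -c^2 + a - 2b - 2c + 2 → a - 2b + c + 2
  leading term a: subtract (1)·h_5 from a - 2b + c + 2 → b + c + 2
  leading term b: no divisor's leading term divides it; move b to the remainder.
  leading term c: subtract (1)·f_2 from c + 2 → -1
  leading term 1: no divisor's leading term divides it; move -1 to the remainder.
  remainder b - 1 ≠ 0; add h_6 = b - 1 to the basis.

S(f_2,f_3): lcm = bc. S = a - 2b - 1.
  leading term a: subtract (1)·h_5 from a - 2b - 1 → b - 1
  leading term b: subtract (1)·h_6 from b - 1 → 0
  remainder 0.

S(f_2,f_4): leading monomials are coprime, so the S-polynomial reduces to 0 (Buchberger's first criterion).
S(f_3,f_4): lcm = abc. S = 2bc^2 + 2c^3 - a^2 + bc + a.
  leading term bc^2: subtract (2bc)·f_2 from 2bc^2 + 2c^3 - a^2 + bc + a → 2c^3 - a^2 + a
  leading term c^3: subtract (2c^2)·f_2 from 2c^3 - a^2 + a → -a^2 - c^2 + a
  leading term a^2: subtract (-a)·h_5 from -a^2 - c^2 + a → 2ab - c^2 + a
  leading term ab: subtract (-1)·f_4 from 2ab - c^2 + a → -bc - 2c^2 + a + 2b
  leading term bc: subtract (-b)·f_2 from -bc - 2c^2 + a + 2b → -2c^2 + a
  leading term c^2: subtract (-2c)·f_2 from -2c^2 + a → a + c
  leading term a: subtract (1)·h_5 from a + c → -2b + c
  leading term b: subtract (-2)·h_6 from -2b + c → c - 2
  leading term c: subtract (1)·f_2 from c - 2 → 0
  remainder 0.

S(f_1,h_5): leading monomials are coprime, so the S-polynomial reduces to 0 (Buchberger's first criterion).
S(f_2,h_5): leading monomials are coprime, so the S-polynomial reduces to 0 (Buchberger's first criterion).
S(f_3,h_5): leading monomials are coprime, so the S-polynomial reduces to 0 (Buchberger's first criterion).
S(f_4,h_5): lcm = ab. S = -2b^2 - 2bc - 2c^2 - b.
  leading term b^2: subtract (-1)·f_1 from -2b^2 - 2bc - 2c^2 - b → -2bc + c^2 + a + 2b + 2c + 1
  leading term bc: subtract (-2b)·f_2 from -2bc + c^2 + a + 2b + 2c + 1 → c^2 + a - 2b + 2c + 1
  leading term c^2: subtract (c)·f_2 from c^2 + a - 2b + 2c + 1 → a - 2b - c + 1
  leading term a: subtract (1)·h_5 from a - 2b - c + 1 → b - c + 1
  leading term b: subtract (1)·h_6 from b - c + 1 → -c + 2
  leading term c: subtract (-1)·f_2 from -c + 2 → 0
  remainder 0.

S(f_1,h_6): lcm = b^2. S = -c^2 - 2a + c - 2.
  leading term c^2: subtract (-c)·f_2 from -c^2 - 2a + c - 2 → -2a - c - 2
  leading term a: subtract (-2)·h_5 from -2a - c - 2 → -b - c - 2
  leading term b: subtract (-1)·h_6 from -b - c - 2 → -c + 2
  leading term c: subtract (-1)·f_2 from -c + 2 → 0
  remainder 0.

S(f_2,h_6): leading monomials are coprime, so the S-polynomial reduces to 0 (Buchberger's first criterion).
S(f_3,h_6): lcm = bc. S = -a + c + 1.
  leading term a: subtract (-1)·h_5 from -a + c + 1 → 2b + c + 1
  leading term b: subtract (2)·h_6 from 2b + c + 1 → c - 2
  leading term c: subtract (1)·f_2 from c - 2 → 0
  remainder 0.

S(f_4,h_6): lcm = ab. S = -2bc - 2c^2 + a - b.
  leading term bc: subtract (-2b)·f_2 from -2bc - 2c^2 + a - b → -2c^2 + a
  leading term c^2: subtract (-2c)·f_2 from -2c^2 + a → a + c
  leading term a: subtract (1)·h_5 from a + c → -2b + c
  leading term b: subtract (-2)·h_6 from -2b + c → c - 2
  leading term c: subtract (1)·f_2 from c - 2 → 0
  remainder 0.

S(h_5,h_6): leading monomials are coprime, so the S-polynomial reduces to 0 (Buchberger's first criterion).
Every S-polynomial of the final basis reduces to 0, so we have a Gröbner basis.
Inter-reduce: drop elements whose leading term is divisible by another's, tail-reduce, and make monic.
Reduced Gröbner basis: {a + 2, b - 1, c - 2}.
Label its elements g_1 = a + 2, g_2 = b - 1, g_3 = c - 2.

Reduce p = -2a + b + 1 modulo G:
  leading term a: subtract (-2)·g_1 from -2a + b + 1 → b
  leading term b: subtract (1)·g_2 from b → 1
  leading term 1: no divisor's leading term divides it; move 1 to the remainder.
  normal form = 1.
The normal form is nonzero, so p ∉ I. Since p minus its normal form lies in I, I + (p) = I + (r) where r = 1; decide whether this ideal is the whole ring.
Here r = 1 is a nonzero constant, hence a unit: 1 ∈ I + (p), the Gröbner basis of I + (p) is {1}, and the enlarged system has no common solution — adjoining p is inconsistent.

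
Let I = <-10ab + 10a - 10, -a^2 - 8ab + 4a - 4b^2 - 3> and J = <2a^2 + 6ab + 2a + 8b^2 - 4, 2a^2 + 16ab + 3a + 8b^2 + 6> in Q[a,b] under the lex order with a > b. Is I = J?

No, the ideals differ.

For a fixed monomial order, each ideal has a unique reduced Gröbner basis; comparing bases decides equality.
Buchberger on the first generating set:
f_1 = -10ab + 10a - 10, LT = ab.
f_2 = -a^2 - 8ab + 4a - 4b^2 - 3, LT = a^2.

S(f_1,f_2): lcm = a^2b. S = -a^2 - 8ab^2 + 4ab + a - 4b^3 - 3b.
  leading term a^2: subtract (1)·f_2 from -a^2 - 8ab^2 + 4ab + a - 4b^3 - 3b → -8ab^2 + 12ab - 3a - 4b^3 + 4b^2 - 3b + 3
  leading term ab^2: subtract (4/5b)·f_1 from -8ab^2 + 12ab - 3a - 4b^3 + 4b^2 - 3b + 3 → 4ab - 3a - 4b^3 + 4b^2 + 5b + 3
  leading term ab: subtract (-2/5)·f_1 from 4ab - 3a - 4b^3 + 4b^2 + 5b + 3 → a - 4b^3 + 4b^2 + 5b - 1
  leading term a: no divisor's leading term divides it; move a to the remainder.
  leading term b^3: no divisor's leading term divides it; move -4b^3 to the remainder.
  leading term b^2: no divisor's leading term divides it; move 4b^2 to the remainder.
  leading term b: no divisor's leading term divides it; move 5b to the remainder.
  leading term 1: no divisor's leading term divides it; move -1 to the remainder.
  remainder a - 4b^3 + 4b^2 + 5b - 1 ≠ 0; add g_3 = a - 4b^3 + 4b^2 + 5b - 1 to the basis.

S(f_1,g_3): lcm = ab. S = -a + 4b^4 - 4b^3 - 5b^2 + b + 1.
  leading term a: subtract (-1)·g_3 from -a + 4b^4 - 4b^3 - 5b^2 + b + 1 → 4b^4 - 8b^3 - b^2 + 6b
  leading term b^4: no divisor's leading term divides it; move 4b^4 to the remainder.
  leading term b^3: no divisor's leading term divides it; move -8b^3 to the remainder.
  leading term b^2: no divisor's leading term divides it; move -b^2 to the remainder.
  leading term b: no divisor's leading term divides it; move 6b to the remainder.
  remainder 4b^4 - 8b^3 - b^2 + 6b ≠ 0; add g_4 = 4b^4 - 8b^3 - b^2 + 6b to the basis.

The other S-polynomials (S(f_2,g_3), S(f_1,g_4), S(f_2,g_4), S(g_3,g_4)) all reduce to 0 modulo the current basis, so we have a Gröbner basis.
Inter-reduce: drop elements whose leading term is divisible by another's, tail-reduce, and make monic.
Reduced Gröbner basis: {a - 4b^3 + 4b^2 + 5b - 1, b^4 - 2b^3 - 1/4b^2 + 3/2b}.

Buchberger on the second generating set:
h_1 = 2a^2 + 6ab + 2a + 8b^2 - 4, LT = a^2.
h_2 = 2a^2 + 16ab + 3a + 8b^2 + 6, LT = a^2.

S(h_1,h_2): lcm = a^2. S = -5ab - 1/2a - 5.
  leading term ab: no divisor's leading term divides it; move -5ab to the remainder.
  leading term a: no divisor's leading term divides it; move -1/2a to the remainder.
  leading term 1: no divisor's leading term divides it; move -5 to the remainder.
  remainder -5ab - 1/2a - 5 ≠ 0; add k_3 = -5ab - 1/2a - 5 to the basis.

S(h_1,k_3): lcm = a^2b. S = -1/10a^2 + 3ab^2 + ab - a + 4b^3 - 2b.
  leading term a^2: subtract (-1/20)·h_1 from -1/10a^2 + 3ab^2 + ab - a + 4b^3 - 2b → 3ab^2 + 13/10ab - 9/10a + 4b^3 + 2/5b^2 - 2b - 1/5
  leading term ab^2: subtract (-3/5b)·k_3 from 3ab^2 + 13/10ab - 9/10a + 4b^3 + 2/5b^2 - 2b - 1/5 → ab - 9/10a + 4b^3 + 2/5b^2 - 5b - 1/5
  leading term ab: subtract (-1/5)·k_3 from ab - 9/10a + 4b^3 + 2/5b^2 - 5b - 1/5 → -a + 4b^3 + 2/5b^2 - 5b - 6/5
  leading term a: no divisor's leading term divides it; move -a to the remainder.
  leading term b^3: no divisor's leading term divides it; move 4b^3 to the remainder.
  leading term b^2: no divisor's leading term divides it; move 2/5b^2 to the remainder.
  leading term b: no divisor's leading term divides it; move -5b to the remainder.
  leading term 1: no divisor's leading term divides it; move -6/5 to the remainder.
  remainder -a + 4b^3 + 2/5b^2 - 5b - 6/5 ≠ 0; add k_4 = -a + 4b^3 + 2/5b^2 - 5b - 6/5 to the basis.

S(k_3,k_4): lcm = ab. S = 1/10a + 4b^4 + 2/5b^3 - 5b^2 - 6/5b + 1.
  leading term a: subtract (-1/10)·k_4 from 1/10a + 4b^4 + 2/5b^3 - 5b^2 - 6/5b + 1 → 4b^4 + 4/5b^3 - 124/25b^2 - 17/10b + 22/25
  leading term b^4: no divisor's leading term divides it; move 4b^4 to the remainder.
  leading term b^3: no divisor's leading term divides it; move 4/5b^3 to the remainder.
  leading term b^2: no divisor's leading term divides it; move -124/25b^2 to the remainder.
  leading term b: no divisor's leading term divides it; move -17/10b to the remainder.
  leading term 1: no divisor's leading term divides it; move 22/25 to the remainder.
  remainder 4b^4 + 4/5b^3 - 124/25b^2 - 17/10b + 22/25 ≠ 0; add k_5 = 4b^4 + 4/5b^3 - 124/25b^2 - 17/10b + 22/25 to the basis.

The other S-polynomials (S(h_2,k_3), S(h_1,k_4), S(h_2,k_4), S(h_1,k_5), S(h_2,k_5), S(k_3,k_5), S(k_4,k_5)) all reduce to 0 modulo the current basis, so we have a Gröbner basis.
Inter-reduce: drop elements whose leading term is divisible by another's, tail-reduce, and make monic.
Reduced Gröbner basis: {a - 4b^3 - 2/5b^2 + 5b + 6/5, b^4 + 1/5b^3 - 31/25b^2 - 17/40b + 11/50}.

Since the reduced bases disagree, the two ideals are not the same.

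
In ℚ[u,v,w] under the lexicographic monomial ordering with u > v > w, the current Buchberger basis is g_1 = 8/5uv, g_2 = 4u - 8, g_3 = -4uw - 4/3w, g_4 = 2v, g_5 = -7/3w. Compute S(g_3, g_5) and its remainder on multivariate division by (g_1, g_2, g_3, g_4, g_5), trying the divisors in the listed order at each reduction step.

lcm(LM(g_3), LM(g_5)) = uw.
S = (lcm/LT(g_3))·g_3 − (lcm/LT(g_5))·g_5 = ⅓w.
Reduce S modulo (g_1, g_2, g_3, g_4, g_5) in that order:
  leading term w: subtract (-1/7)·g_5 from ⅓w → 0
The remainder is 0, so this S-polynomial contributes no new basis element.

S(g_3, g_5) = ⅓w; remainder on division = 0.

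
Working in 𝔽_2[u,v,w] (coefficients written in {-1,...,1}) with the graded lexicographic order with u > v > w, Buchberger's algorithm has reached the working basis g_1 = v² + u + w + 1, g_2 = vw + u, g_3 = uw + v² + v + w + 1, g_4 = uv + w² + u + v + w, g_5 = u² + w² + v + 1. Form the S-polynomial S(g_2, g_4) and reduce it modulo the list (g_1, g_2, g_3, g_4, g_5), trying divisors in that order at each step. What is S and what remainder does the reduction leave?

lcm(LM(g_2), LM(g_4)) = uvw.
S = (lcm/LT(g_2))·g_2 − (lcm/LT(g_4))·g_4 = w³ + u² + uw + vw + w².
Reduce S modulo (g_1, g_2, g_3, g_4, g_5) in that order:
  leading term w³: no divisor's leading term divides it; move w³ to the remainder.
  leading term u²: subtract (1)·g_5 from u² + uw + vw + w² → uw + vw + v + 1
  leading term uw: subtract (1)·g_3 from uw + vw + v + 1 → v² + vw + w
  leading term v²: subtract (1)·g_1 from v² + vw + w → vw + u + 1
  leading term vw: subtract (1)·g_2 from vw + u + 1 → 1
  leading term 1: no divisor's leading term divides it; move 1 to the remainder.
The remainder w³ + 1 is nonzero, so it would be added as the next basis element.

S(g_2, g_4) = w³ + u² + uw + vw + w²; remainder on division = w³ + 1.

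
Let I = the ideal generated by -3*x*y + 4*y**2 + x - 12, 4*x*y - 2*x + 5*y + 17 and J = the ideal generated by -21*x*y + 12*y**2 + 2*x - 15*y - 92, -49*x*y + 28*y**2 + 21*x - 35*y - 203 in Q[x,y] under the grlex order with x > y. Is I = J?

No, the ideals differ.

Since reduced Gröbner bases are canonical representatives of ideals under a given ordering, it suffices to compute and compare them.
Buchberger on the first generating set:
f_1 = -3*x*y + 4*y**2 + x - 12, LT = x*y.
f_2 = 4*x*y - 2*x + 5*y + 17, LT = x*y.

S(f_1,f_2): lcm = x*y. S = -4/3*y**2 + 1/6*x - 5/4*y - 1/4.
  reduce S modulo (f_1, f_2):
  remainder -4/3*y**2 + 1/6*x - 5/4*y - 1/4 ≠ 0; add g_3 = -4/3*y**2 + 1/6*x - 5/4*y - 1/4 to the basis.

S(f_1,g_3): lcm = x*y**2. S = -4/3*y**3 + 1/8*x**2 - 61/48*x*y - 3/16*x + 4*y.
  reduce S modulo (f_1, f_2, g_3):
  remainder 1/8*x**2 - 3/4*x + 39/8*y + 47/8 ≠ 0; add g_4 = 1/8*x**2 - 3/4*x + 39/8*y + 47/8 to the basis.

The other S-polynomials (S(f_2,g_3), S(f_1,g_4), S(f_2,g_4), S(g_3,g_4)) all reduce to 0 modulo the current basis, so we have a Gröbner basis.
Inter-reduce: drop elements whose leading term is divisible by another's, tail-reduce, and make monic.
Reduced Gröbner basis: {x**2 - 6*x + 39*y + 47, x*y - 1/2*x + 5/4*y + 17/4, y**2 - 1/8*x + 15/16*y + 3/16}.

Buchberger on the second generating set:
h_1 = -21*x*y + 12*y**2 + 2*x - 15*y - 92, LT = x*y.
h_2 = -49*x*y + 28*y**2 + 21*x - 35*y - 203, LT = x*y.

S(h_1,h_2): lcm = x*y. S = 1/3*x + 5/21.
  reduce S modulo (h_1, h_2):
  remainder 1/3*x + 5/21 ≠ 0; add k_3 = 1/3*x + 5/21 to the basis.

S(h_1,k_3): lcm = x*y. S = -4/7*y**2 - 2/21*x + 92/21.
  reduce S modulo (h_1, h_2, k_3):
  remainder -4/7*y**2 + 218/49 ≠ 0; add k_4 = -4/7*y**2 + 218/49 to the basis.

The other S-polynomials (S(h_2,k_3), S(h_1,k_4), S(h_2,k_4), S(k_3,k_4)) all reduce to 0 modulo the current basis, so we have a Gröbner basis.
Inter-reduce: drop elements whose leading term is divisible by another's, tail-reduce, and make monic.
Reduced Gröbner basis: {y**2 - 109/14, x + 5/7}.

These differ, so the ideals are not equal.
The same test decides containment: I ⊆ J iff every generator of I reduces to 0 modulo a Gröbner basis of J.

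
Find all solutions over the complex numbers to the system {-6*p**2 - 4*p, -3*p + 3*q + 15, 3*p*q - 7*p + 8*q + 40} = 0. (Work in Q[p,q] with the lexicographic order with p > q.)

Compute a lex Gröbner basis by Buchberger's algorithm.
f_1 = -6*p**2 - 4*p, LT = p**2.
f_2 = -3*p + 3*q + 15, LT = p.
f_3 = 3*p*q - 7*p + 8*q + 40, LT = p*q.

S(f_1,f_2): lcm = p**2. S = p*q + 17/3*p.
  leading term p*q: subtract (-1/3*q)·f_2 from p*q + 17/3*p → 17/3*p + q**2 + 5*q
  leading term p: subtract (-17/9)·f_2 from 17/3*p + q**2 + 5*q → q**2 + 32/3*q + 85/3
  leading term q**2: no divisor's leading term divides it; move q**2 to the remainder.
  leading term q: no divisor's leading term divides it; move 32/3*q to the remainder.
  leading term 1: no divisor's leading term divides it; move 85/3 to the remainder.
  remainder q**2 + 32/3*q + 85/3 ≠ 0; add h_4 = q**2 + 32/3*q + 85/3 to the basis.

S(f_1,f_3): lcm = p**2*q. S = 7/3*p**2 - 2*p*q - 40/3*p.
  leading term p**2: subtract (-7/18)·f_1 from 7/3*p**2 - 2*p*q - 40/3*p → -2*p*q - 134/9*p
  leading term p*q: subtract (2/3*q)·f_2 from -2*p*q - 134/9*p → -134/9*p - 2*q**2 - 10*q
  leading term p: subtract (134/27)·f_2 from -134/9*p - 2*q**2 - 10*q → -2*q**2 - 224/9*q - 670/9
  leading term q**2: subtract (-2)·h_4 from -2*q**2 - 224/9*q - 670/9 → -32/9*q - 160/9
  leading term q: no divisor's leading term divides it; move -32/9*q to the remainder.
  leading term 1: no divisor's leading term divides it; move -160/9 to the remainder.
  remainder -32/9*q - 160/9 ≠ 0; add h_5 = -32/9*q - 160/9 to the basis.

S(f_2,f_3): lcm = p*q. S = 7/3*p - q**2 - 23/3*q - 40/3.
  leading term p: subtract (-7/9)·f_2 from 7/3*p - q**2 - 23/3*q - 40/3 → -q**2 - 16/3*q - 5/3
  leading term q**2: subtract (-1)·h_4 from -q**2 - 16/3*q - 5/3 → 16/3*q + 80/3
  leading term q: subtract (-3/2)·h_5 from 16/3*q + 80/3 → 0
  remainder 0.

S(f_1,h_4): leading monomials are coprime, so the S-polynomial reduces to 0 (Buchberger's first criterion).
S(f_2,h_4): leading monomials are coprime, so the S-polynomial reduces to 0 (Buchberger's first criterion).
S(f_3,h_4): lcm = p*q**2. S = -13*p*q - 85/3*p + 8/3*q**2 + 40/3*q.
  leading term p*q: subtract (13/3*q)·f_2 from -13*p*q - 85/3*p + 8/3*q**2 + 40/3*q → -85/3*p - 31/3*q**2 - 155/3*q
  leading term p: subtract (85/9)·f_2 from -85/3*p - 31/3*q**2 - 155/3*q → -31/3*q**2 - 80*q - 425/3
  leading term q**2: subtract (-31/3)·h_4 from -31/3*q**2 - 80*q - 425/3 → 272/9*q + 1360/9
  leading term q: subtract (-17/2)·h_5 from 272/9*q + 1360/9 → 0
  remainder 0.

S(f_1,h_5): leading monomials are coprime, so the S-polynomial reduces to 0 (Buchberger's first criterion).
S(f_2,h_5): leading monomials are coprime, so the S-polynomial reduces to 0 (Buchberger's first criterion).
S(f_3,h_5): lcm = p*q. S = -22/3*p + 8/3*q + 40/3.
  leading term p: subtract (22/9)·f_2 from -22/3*p + 8/3*q + 40/3 → -14/3*q - 70/3
  leading term q: subtract (21/16)·h_5 from -14/3*q - 70/3 → 0
  remainder 0.

S(h_4,h_5): lcm = q**2. S = 17/3*q + 85/3.
  leading term q: subtract (-51/32)·h_5 from 17/3*q + 85/3 → 0
  remainder 0.

Every S-polynomial of the final basis reduces to 0, so we have a Gröbner basis.
Inter-reduce: drop elements whose leading term is divisible by another's, tail-reduce, and make monic.
Reduced Gröbner basis: {p, q + 5}.

From the last basis element, q + 5 = 0, so q takes values in {-5}. Each choice, substituted upward through the basis, yields the corresponding point(s) of the solution set.
  q = -5: the earlier basis element becomes p = 0, giving p = 0 — point (0, -5).
This is the nonlinear analogue of row-reducing a linear system.

{(0, -5)}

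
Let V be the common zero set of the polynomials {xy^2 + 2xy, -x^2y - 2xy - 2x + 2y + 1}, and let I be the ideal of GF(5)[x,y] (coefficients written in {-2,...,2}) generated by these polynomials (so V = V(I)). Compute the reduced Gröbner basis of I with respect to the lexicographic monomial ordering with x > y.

f_1 = xy^2 + 2xy, LT = xy^2.
f_2 = -x^2y - 2xy - 2x + 2y + 1, LT = x^2y.

S(f_1,f_2): lcm = x^2y^2. S = 2x^2y - 2xy^2 - 2xy + 2y^2 + y.
  leading term x^2y: subtract (-2)·f_2 from 2x^2y - 2xy^2 - 2xy + 2y^2 + y → -2xy^2 - xy + x + 2y^2 + 2
  leading term xy^2: subtract (-2)·f_1 from -2xy^2 - xy + x + 2y^2 + 2 → -2xy + x + 2y^2 + 2
  leading term xy: no divisor's leading term divides it; move -2xy to the remainder.
  leading term x: no divisor's leading term divides it; move x to the remainder.
  leading term y^2: no divisor's leading term divides it; move 2y^2 to the remainder.
  leading term 1: no divisor's leading term divides it; move 2 to the remainder.
  remainder -2xy + x + 2y^2 + 2 ≠ 0; add g_3 = -2xy + x + 2y^2 + 2 to the basis.

S(f_1,g_3): lcm = xy^2. S = y^3 + y.
  leading term y^3: no divisor's leading term divides it; move y^3 to the remainder.
  leading term y: no divisor's leading term divides it; move y to the remainder.
  remainder y^3 + y ≠ 0; add g_4 = y^3 + y to the basis.

S(f_2,g_3): lcm = x^2y. S = -2x^2 + xy^2 + 2xy - 2x - 2y - 1.
  leading term x^2: no divisor's leading term divides it; move -2x^2 to the remainder.
  leading term xy^2: subtract (1)·f_1 from xy^2 + 2xy - 2x - 2y - 1 → -2x - 2y - 1
  leading term x: no divisor's leading term divides it; move -2x to the remainder.
  leading term y: no divisor's leading term divides it; move -2y to the remainder.
  leading term 1: no divisor's leading term divides it; move -1 to the remainder.
  remainder -2x^2 - 2x - 2y - 1 ≠ 0; add g_5 = -2x^2 - 2x - 2y - 1 to the basis.

The other S-polynomials (S(f_1,g_4), S(f_2,g_4), S(g_3,g_4), S(f_1,g_5), S(f_2,g_5), S(g_3,g_5), S(g_4,g_5)) all reduce to 0 modulo the current basis, so we have a Gröbner basis.
Inter-reduce: drop elements whose leading term is divisible by another's, tail-reduce, and make monic.

G = {x^2 + x + y - 2, xy + 2x - y^2 - 1, y^3 + y}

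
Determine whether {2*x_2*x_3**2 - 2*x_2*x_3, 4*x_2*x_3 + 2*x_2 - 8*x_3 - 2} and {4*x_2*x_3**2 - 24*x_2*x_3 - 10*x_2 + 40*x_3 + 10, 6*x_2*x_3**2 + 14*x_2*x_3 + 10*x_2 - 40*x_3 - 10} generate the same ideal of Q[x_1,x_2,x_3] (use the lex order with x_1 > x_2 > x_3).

For a fixed monomial order, each ideal has a unique reduced Gröbner basis; comparing bases decides equality.
Buchberger on the first generating set:
f_1 = 2*x_2*x_3**2 - 2*x_2*x_3, LT = x_2*x_3**2.
f_2 = 4*x_2*x_3 + 2*x_2 - 8*x_3 - 2, LT = x_2*x_3.

S(f_1,f_2): lcm = x_2*x_3**2. S = -3/2*x_2*x_3 + 2*x_3**2 + 1/2*x_3.
  leading term x_2*x_3: subtract (-3/8)·f_2 from -3/2*x_2*x_3 + 2*x_3**2 + 1/2*x_3 → 3/4*x_2 + 2*x_3**2 - 5/2*x_3 - 3/4
  leading term x_2: no divisor's leading term divides it; move 3/4*x_2 to the remainder.
  leading term x_3**2: no divisor's leading term divides it; move 2*x_3**2 to the remainder.
  leading term x_3: no divisor's leading term divides it; move -5/2*x_3 to the remainder.
  leading term 1: no divisor's leading term divides it; move -3/4 to the remainder.
  remainder 3/4*x_2 + 2*x_3**2 - 5/2*x_3 - 3/4 ≠ 0; add g_3 = 3/4*x_2 + 2*x_3**2 - 5/2*x_3 - 3/4 to the basis.

S(f_1,g_3): lcm = x_2*x_3**2. S = -x_2*x_3 - 8/3*x_3**4 + 10/3*x_3**3 + x_3**2.
  leading term x_2*x_3: subtract (-1/4)·f_2 from -x_2*x_3 - 8/3*x_3**4 + 10/3*x_3**3 + x_3**2 → 1/2*x_2 - 8/3*x_3**4 + 10/3*x_3**3 + x_3**2 - 2*x_3 - 1/2
  leading term x_2: subtract (2/3)·g_3 from 1/2*x_2 - 8/3*x_3**4 + 10/3*x_3**3 + x_3**2 - 2*x_3 - 1/2 → -8/3*x_3**4 + 10/3*x_3**3 - 1/3*x_3**2 - 1/3*x_3
  leading term x_3**4: no divisor's leading term divides it; move -8/3*x_3**4 to the remainder.
  leading term x_3**3: no divisor's leading term divides it; move 10/3*x_3**3 to the remainder.
  leading term x_3**2: no divisor's leading term divides it; move -1/3*x_3**2 to the remainder.
  leading term x_3: no divisor's leading term divides it; move -1/3*x_3 to the remainder.
  remainder -8/3*x_3**4 + 10/3*x_3**3 - 1/3*x_3**2 - 1/3*x_3 ≠ 0; add g_4 = -8/3*x_3**4 + 10/3*x_3**3 - 1/3*x_3**2 - 1/3*x_3 to the basis.

S(f_2,g_3): lcm = x_2*x_3. S = 1/2*x_2 - 8/3*x_3**3 + 10/3*x_3**2 - x_3 - 1/2.
  leading term x_2: subtract (2/3)·g_3 from 1/2*x_2 - 8/3*x_3**3 + 10/3*x_3**2 - x_3 - 1/2 → -8/3*x_3**3 + 2*x_3**2 + 2/3*x_3
  leading term x_3**3: no divisor's leading term divides it; move -8/3*x_3**3 to the remainder.
  leading term x_3**2: no divisor's leading term divides it; move 2*x_3**2 to the remainder.
  leading term x_3: no divisor's leading term divides it; move 2/3*x_3 to the remainder.
  remainder -8/3*x_3**3 + 2*x_3**2 + 2/3*x_3 ≠ 0; add g_5 = -8/3*x_3**3 + 2*x_3**2 + 2/3*x_3 to the basis.

The other S-polynomials (S(f_1,g_4), S(f_2,g_4), S(g_3,g_4), S(f_1,g_5), S(f_2,g_5), S(g_3,g_5), S(g_4,g_5)) all reduce to 0 modulo the current basis, so we have a Gröbner basis.
Inter-reduce: drop elements whose leading term is divisible by another's, tail-reduce, and make monic.
Reduced Gröbner basis: {x_2 + 8/3*x_3**2 - 10/3*x_3 - 1, x_3**3 - 3/4*x_3**2 - 1/4*x_3}.

Buchberger on the second generating set:
h_1 = 4*x_2*x_3**2 - 24*x_2*x_3 - 10*x_2 + 40*x_3 + 10, LT = x_2*x_3**2.
h_2 = 6*x_2*x_3**2 + 14*x_2*x_3 + 10*x_2 - 40*x_3 - 10, LT = x_2*x_3**2.

S(h_1,h_2): lcm = x_2*x_3**2. S = -25/3*x_2*x_3 - 25/6*x_2 + 50/3*x_3 + 25/6.
  leading term x_2*x_3: no divisor's leading term divides it; move -25/3*x_2*x_3 to the remainder.
  leading term x_2: no divisor's leading term divides it; move -25/6*x_2 to the remainder.
  leading term x_3: no divisor's leading term divides it; move 50/3*x_3 to the remainder.
  leading term 1: no divisor's leading term divides it; move 25/6 to the remainder.
  remainder -25/3*x_2*x_3 - 25/6*x_2 + 50/3*x_3 + 25/6 ≠ 0; add k_3 = -25/3*x_2*x_3 - 25/6*x_2 + 50/3*x_3 + 25/6 to the basis.

S(h_1,k_3): lcm = x_2*x_3**2. S = -13/2*x_2*x_3 - 5/2*x_2 + 2*x_3**2 + 21/2*x_3 + 5/2.
  leading term x_2*x_3: subtract (39/50)·k_3 from -13/2*x_2*x_3 - 5/2*x_2 + 2*x_3**2 + 21/2*x_3 + 5/2 → 3/4*x_2 + 2*x_3**2 - 5/2*x_3 - 3/4
  leading term x_2: no divisor's leading term divides it; move 3/4*x_2 to the remainder.
  leading term x_3**2: no divisor's leading term divides it; move 2*x_3**2 to the remainder.
  leading term x_3: no divisor's leading term divides it; move -5/2*x_3 to the remainder.
  leading term 1: no divisor's leading term divides it; move -3/4 to the remainder.
  remainder 3/4*x_2 + 2*x_3**2 - 5/2*x_3 - 3/4 ≠ 0; add k_4 = 3/4*x_2 + 2*x_3**2 - 5/2*x_3 - 3/4 to the basis.

S(h_1,k_4): lcm = x_2*x_3**2. S = -6*x_2*x_3 - 5/2*x_2 - 8/3*x_3**4 + 10/3*x_3**3 + x_3**2 + 10*x_3 + 5/2.
  leading term x_2*x_3: subtract (18/25)·k_3 from -6*x_2*x_3 - 5/2*x_2 - 8/3*x_3**4 + 10/3*x_3**3 + x_3**2 + 10*x_3 + 5/2 → 1/2*x_2 - 8/3*x_3**4 + 10/3*x_3**3 + x_3**2 - 2*x_3 - 1/2
  leading term x_2: subtract (2/3)·k_4 from 1/2*x_2 - 8/3*x_3**4 + 10/3*x_3**3 + x_3**2 - 2*x_3 - 1/2 → -8/3*x_3**4 + 10/3*x_3**3 - 1/3*x_3**2 - 1/3*x_3
  leading term x_3**4: no divisor's leading term divides it; move -8/3*x_3**4 to the remainder.
  leading term x_3**3: no divisor's leading term divides it; move 10/3*x_3**3 to the remainder.
  leading term x_3**2: no divisor's leading term divides it; move -1/3*x_3**2 to the remainder.
  leading term x_3: no divisor's leading term divides it; move -1/3*x_3 to the remainder.
  remainder -8/3*x_3**4 + 10/3*x_3**3 - 1/3*x_3**2 - 1/3*x_3 ≠ 0; add k_5 = -8/3*x_3**4 + 10/3*x_3**3 - 1/3*x_3**2 - 1/3*x_3 to the basis.

S(k_3,k_4): lcm = x_2*x_3. S = 1/2*x_2 - 8/3*x_3**3 + 10/3*x_3**2 - x_3 - 1/2.
  leading term x_2: subtract (2/3)·k_4 from 1/2*x_2 - 8/3*x_3**3 + 10/3*x_3**2 - x_3 - 1/2 → -8/3*x_3**3 + 2*x_3**2 + 2/3*x_3
  leading term x_3**3: no divisor's leading term divides it; move -8/3*x_3**3 to the remainder.
  leading term x_3**2: no divisor's leading term divides it; move 2*x_3**2 to the remainder.
  leading term x_3: no divisor's leading term divides it; move 2/3*x_3 to the remainder.
  remainder -8/3*x_3**3 + 2*x_3**2 + 2/3*x_3 ≠ 0; add k_6 = -8/3*x_3**3 + 2*x_3**2 + 2/3*x_3 to the basis.

The other S-polynomials (S(h_2,k_3), S(h_2,k_4), S(h_1,k_5), S(h_2,k_5), S(k_3,k_5), S(k_4,k_5), S(h_1,k_6), S(h_2,k_6), S(k_3,k_6), S(k_4,k_6), S(k_5,k_6)) all reduce to 0 modulo the current basis, so we have a Gröbner basis.
Inter-reduce: drop elements whose leading term is divisible by another's, tail-reduce, and make monic.
Reduced Gröbner basis: {x_2 + 8/3*x_3**2 - 10/3*x_3 - 1, x_3**3 - 3/4*x_3**2 - 1/4*x_3}.

These coincide, so the ideals are equal.
The choice of monomial ordering does not affect the verdict — as long as both bases are computed under the same ordering, their equality decides ideal equality.

Yes, the ideals are equal.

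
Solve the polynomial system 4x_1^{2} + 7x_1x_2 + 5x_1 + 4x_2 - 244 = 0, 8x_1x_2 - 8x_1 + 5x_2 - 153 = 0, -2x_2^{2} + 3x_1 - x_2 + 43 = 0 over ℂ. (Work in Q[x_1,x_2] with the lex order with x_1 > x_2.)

{(4, 5)}

Compute a lex Gröbner basis by Buchberger's algorithm.
f_1 = 4x_1^{2} + 7x_1x_2 + 5x_1 + 4x_2 - 244, LT = x_1^{2}.
f_2 = 8x_1x_2 - 8x_1 + 5x_2 - 153, LT = x_1x_2.
f_3 = 3x_1 - 2x_2^{2} - x_2 + 43, LT = x_1.

S(f_1,f_2): lcm = x_1^{2}x_2. S = x_1^{2} + \tfrac{7}{4}x_1x_2^{2} + \tfrac{5}{8}x_1x_2 + \tfrac{153}{8}x_1 + x_2^{2} - 61x_2.
  leading term x_1^{2}: subtract (\tfrac{1}{4})·f_1 from x_1^{2} + \tfrac{7}{4}x_1x_2^{2} + \tfrac{5}{8}x_1x_2 + \tfrac{153}{8}x_1 + x_2^{2} - 61x_2 → \tfrac{7}{4}x_1x_2^{2} - \tfrac{9}{8}x_1x_2 + \tfrac{143}{8}x_1 + x_2^{2} - 62x_2 + 61
  leading term x_1x_2^{2}: subtract (\tfrac{7}{32}x_2)·f_2 from \tfrac{7}{4}x_1x_2^{2} - \tfrac{9}{8}x_1x_2 + \tfrac{143}{8}x_1 + x_2^{2} - 62x_2 + 61 → \tfrac{5}{8}x_1x_2 + \tfrac{143}{8}x_1 - \tfrac{3}{32}x_2^{2} - \tfrac{913}{32}x_2 + 61
  leading term x_1x_2: subtract (\tfrac{5}{64})·f_2 from \tfrac{5}{8}x_1x_2 + \tfrac{143}{8}x_1 - \tfrac{3}{32}x_2^{2} - \tfrac{913}{32}x_2 + 61 → \tfrac{37}{2}x_1 - \tfrac{3}{32}x_2^{2} - \tfrac{1851}{64}x_2 + \tfrac{4669}{64}
  leading term x_1: subtract (\tfrac{37}{6})·f_3 from \tfrac{37}{2}x_1 - \tfrac{3}{32}x_2^{2} - \tfrac{1851}{64}x_2 + \tfrac{4669}{64} → \tfrac{1175}{96}x_2^{2} - \tfrac{4369}{192}x_2 - \tfrac{36905}{192}
  leading term x_2^{2}: no divisor's leading term divides it; move \tfrac{1175}{96}x_2^{2} to the remainder.
  leading term x_2: no divisor's leading term divides it; move -\tfrac{4369}{192}x_2 to the remainder.
  leading term 1: no divisor's leading term divides it; move -\tfrac{36905}{192} to the remainder.
  remainder \tfrac{1175}{96}x_2^{2} - \tfrac{4369}{192}x_2 - \tfrac{36905}{192} ≠ 0; add h_4 = \tfrac{1175}{96}x_2^{2} - \tfrac{4369}{192}x_2 - \tfrac{36905}{192} to the basis.

S(f_1,f_3): lcm = x_1^{2}. S = \tfrac{2}{3}x_1x_2^{2} + \tfrac{25}{12}x_1x_2 - \tfrac{157}{12}x_1 + x_2 - 61.
  leading term x_1x_2^{2}: subtract (\tfrac{1}{12}x_2)·f_2 from \tfrac{2}{3}x_1x_2^{2} + \tfrac{25}{12}x_1x_2 - \tfrac{157}{12}x_1 + x_2 - 61 → \tfrac{11}{4}x_1x_2 - \tfrac{157}{12}x_1 - \tfrac{5}{12}x_2^{2} + \tfrac{55}{4}x_2 - 61
  leading term x_1x_2: subtract (\tfrac{11}{32})·f_2 from \tfrac{11}{4}x_1x_2 - \tfrac{157}{12}x_1 - \tfrac{5}{12}x_2^{2} + \tfrac{55}{4}x_2 - 61 → -\tfrac{31}{3}x_1 - \tfrac{5}{12}x_2^{2} + \tfrac{385}{32}x_2 - \tfrac{269}{32}
  leading term x_1: subtract (-\tfrac{31}{9})·f_3 from -\tfrac{31}{3}x_1 - \tfrac{5}{12}x_2^{2} + \tfrac{385}{32}x_2 - \tfrac{269}{32} → -\tfrac{263}{36}x_2^{2} + \tfrac{2473}{288}x_2 + \tfrac{40235}{288}
  leading term x_2^{2}: subtract (-\tfrac{2104}{3525})·h_4 from -\tfrac{263}{36}x_2^{2} + \tfrac{2473}{288}x_2 + \tfrac{40235}{288} → -\tfrac{563471}{112800}x_2 + \tfrac{563471}{22560}
  leading term x_2: no divisor's leading term divides it; move -\tfrac{563471}{112800}x_2 to the remainder.
  leading term 1: no divisor's leading term divides it; move \tfrac{563471}{22560} to the remainder.
  remainder -\tfrac{563471}{112800}x_2 + \tfrac{563471}{22560} ≠ 0; add h_5 = -\tfrac{563471}{112800}x_2 + \tfrac{563471}{22560} to the basis.

The other S-polynomials (S(f_2,f_3), S(f_1,h_4), S(f_2,h_4), S(f_3,h_4), S(f_1,h_5), S(f_2,h_5), S(f_3,h_5), S(h_4,h_5)) all reduce to 0 modulo the current basis, so we have a Gröbner basis.
Inter-reduce: drop elements whose leading term is divisible by another's, tail-reduce, and make monic.
Reduced Gröbner basis: {x_1 - 4, x_2 - 5}.

A lex Gröbner basis eliminates variables successively. Here x_2 - 5 depends only on x_2, with roots {5}; lifting each root through the earlier basis elements recovers the full solutions.
  x_2 = 5: the earlier basis element becomes x_1 - 4 = 0, giving x_1 = 4 — point (4, 5).
Check: every point annihilates each of the original generators.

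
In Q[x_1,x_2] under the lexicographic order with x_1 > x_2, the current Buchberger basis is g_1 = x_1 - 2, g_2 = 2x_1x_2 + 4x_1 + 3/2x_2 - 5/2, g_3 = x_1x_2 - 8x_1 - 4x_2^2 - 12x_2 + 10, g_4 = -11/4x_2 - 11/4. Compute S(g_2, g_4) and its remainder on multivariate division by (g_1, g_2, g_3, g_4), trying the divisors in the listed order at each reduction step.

lcm(LM(g_2), LM(g_4)) = x_1x_2.
S = (lcm/LT(g_2))·g_2 − (lcm/LT(g_4))·g_4 = x_1 + 3/4x_2 - 5/4.
Reduce S modulo (g_1, g_2, g_3, g_4) in that order:
  leading term x_1: subtract (1)·g_1 from x_1 + 3/4x_2 - 5/4 → 3/4x_2 + 3/4
  leading term x_2: subtract (-3/11)·g_4 from 3/4x_2 + 3/4 → 0
The remainder is 0, so this S-polynomial contributes no new basis element.
This is the inner loop of Buchberger's algorithm — each nonzero remainder becomes a new basis element.

S(g_2, g_4) = x_1 + 3/4x_2 - 5/4; remainder on division = 0.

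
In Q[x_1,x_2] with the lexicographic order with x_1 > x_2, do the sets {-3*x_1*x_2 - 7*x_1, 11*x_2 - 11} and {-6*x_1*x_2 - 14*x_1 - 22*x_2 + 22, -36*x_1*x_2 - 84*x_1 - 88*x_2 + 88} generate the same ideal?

Two ideals are equal iff their reduced Gröbner bases coincide (the reduced basis is unique for a fixed ordering).
Buchberger on the first generating set:
f_1 = -3*x_1*x_2 - 7*x_1, LT = x_1*x_2.
f_2 = 11*x_2 - 11, LT = x_2.

S(f_1,f_2): lcm = x_1*x_2. S = 10/3*x_1.
  leading term x_1: no divisor's leading term divides it; move 10/3*x_1 to the remainder.
  remainder 10/3*x_1 ≠ 0; add g_3 = 10/3*x_1 to the basis.

The other S-polynomials (S(f_1,g_3), S(f_2,g_3)) all reduce to 0 modulo the current basis, so we have a Gröbner basis.
Inter-reduce: drop elements whose leading term is divisible by another's, tail-reduce, and make monic.
Reduced Gröbner basis: {x_1, x_2 - 1}.

Buchberger on the second generating set:
h_1 = -6*x_1*x_2 - 14*x_1 - 22*x_2 + 22, LT = x_1*x_2.
h_2 = -36*x_1*x_2 - 84*x_1 - 88*x_2 + 88, LT = x_1*x_2.

S(h_1,h_2): lcm = x_1*x_2. S = 11/9*x_2 - 11/9.
  leading term x_2: no divisor's leading term divides it; move 11/9*x_2 to the remainder.
  leading term 1: no divisor's leading term divides it; move -11/9 to the remainder.
  remainder 11/9*x_2 - 11/9 ≠ 0; add k_3 = 11/9*x_2 - 11/9 to the basis.

S(h_1,k_3): lcm = x_1*x_2. S = 10/3*x_1 + 11/3*x_2 - 11/3.
  leading term x_1: no divisor's leading term divides it; move 10/3*x_1 to the remainder.
  leading term x_2: subtract (3)·k_3 from 11/3*x_2 - 11/3 → 0
  remainder 10/3*x_1 ≠ 0; add k_4 = 10/3*x_1 to the basis.

The other S-polynomials (S(h_2,k_3), S(h_1,k_4), S(h_2,k_4), S(k_3,k_4)) all reduce to 0 modulo the current basis, so we have a Gröbner basis.
Inter-reduce: drop elements whose leading term is divisible by another's, tail-reduce, and make monic.
Reduced Gröbner basis: {x_1, x_2 - 1}.

Same reduced basis, so the two generating sets span the same ideal.

Yes, the ideals are equal.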